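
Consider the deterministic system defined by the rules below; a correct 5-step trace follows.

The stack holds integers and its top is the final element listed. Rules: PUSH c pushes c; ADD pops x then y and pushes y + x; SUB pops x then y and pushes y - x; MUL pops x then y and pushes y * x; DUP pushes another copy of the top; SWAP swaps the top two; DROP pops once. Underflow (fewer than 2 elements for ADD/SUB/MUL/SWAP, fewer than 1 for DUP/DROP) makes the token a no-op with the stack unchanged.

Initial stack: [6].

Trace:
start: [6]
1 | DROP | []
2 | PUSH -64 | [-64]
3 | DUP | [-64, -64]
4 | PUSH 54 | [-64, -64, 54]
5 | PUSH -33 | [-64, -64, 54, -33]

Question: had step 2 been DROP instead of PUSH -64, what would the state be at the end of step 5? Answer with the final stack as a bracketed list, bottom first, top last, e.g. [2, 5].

(re-executing from step 2 with the substitution; state before step 2: [])
2 | DROP | []
3 | DUP | []
4 | PUSH 54 | [54]
5 | PUSH -33 | [54, -33]

[54, -33]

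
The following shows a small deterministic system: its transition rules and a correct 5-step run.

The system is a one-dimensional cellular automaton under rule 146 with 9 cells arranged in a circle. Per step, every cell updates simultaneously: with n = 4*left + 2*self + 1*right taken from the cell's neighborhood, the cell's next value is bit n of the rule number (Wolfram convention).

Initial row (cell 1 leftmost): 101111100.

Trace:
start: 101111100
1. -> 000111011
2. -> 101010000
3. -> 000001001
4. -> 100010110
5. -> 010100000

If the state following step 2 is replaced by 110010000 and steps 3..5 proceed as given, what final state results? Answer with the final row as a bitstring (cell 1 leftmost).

state after step 2 := 110010000
3. -> 001101001
4. -> 110000110
5. -> 001001000

001001000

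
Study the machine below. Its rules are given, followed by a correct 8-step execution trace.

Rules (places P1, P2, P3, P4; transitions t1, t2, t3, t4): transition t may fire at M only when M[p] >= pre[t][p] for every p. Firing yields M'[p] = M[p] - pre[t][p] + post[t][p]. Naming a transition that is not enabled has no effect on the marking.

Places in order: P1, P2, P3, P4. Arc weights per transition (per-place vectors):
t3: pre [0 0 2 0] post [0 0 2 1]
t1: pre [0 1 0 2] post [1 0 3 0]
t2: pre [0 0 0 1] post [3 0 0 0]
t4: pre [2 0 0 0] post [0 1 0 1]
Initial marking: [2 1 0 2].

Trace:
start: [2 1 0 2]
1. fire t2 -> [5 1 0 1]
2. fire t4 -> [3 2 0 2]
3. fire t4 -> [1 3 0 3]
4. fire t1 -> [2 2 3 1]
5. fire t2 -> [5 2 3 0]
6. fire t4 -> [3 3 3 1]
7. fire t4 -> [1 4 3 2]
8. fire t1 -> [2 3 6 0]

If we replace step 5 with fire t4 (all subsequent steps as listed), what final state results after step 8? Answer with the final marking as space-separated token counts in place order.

(re-executing from step 5 with the substitution; state before step 5: [2 2 3 1])
5. fire t4 -> [0 3 3 2]
6. fire t4 -> [0 3 3 2]
7. fire t4 -> [0 3 3 2]
8. fire t1 -> [1 2 6 0]

1 2 6 0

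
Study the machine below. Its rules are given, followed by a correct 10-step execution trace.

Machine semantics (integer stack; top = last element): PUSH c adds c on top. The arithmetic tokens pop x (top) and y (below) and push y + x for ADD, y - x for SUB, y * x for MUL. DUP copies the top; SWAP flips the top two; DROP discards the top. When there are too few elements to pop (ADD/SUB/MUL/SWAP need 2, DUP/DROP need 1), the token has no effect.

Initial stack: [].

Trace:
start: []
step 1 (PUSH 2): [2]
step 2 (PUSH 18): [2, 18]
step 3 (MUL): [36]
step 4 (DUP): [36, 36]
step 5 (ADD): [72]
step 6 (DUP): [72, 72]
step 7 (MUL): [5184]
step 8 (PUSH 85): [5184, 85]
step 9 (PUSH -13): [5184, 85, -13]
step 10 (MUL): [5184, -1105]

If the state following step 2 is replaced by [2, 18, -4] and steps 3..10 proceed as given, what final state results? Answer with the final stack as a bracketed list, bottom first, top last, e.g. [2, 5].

state after step 2 := [2, 18, -4]
step 3 (MUL): [2, -72]
step 4 (DUP): [2, -72, -72]
step 5 (ADD): [2, -144]
step 6 (DUP): [2, -144, -144]
step 7 (MUL): [2, 20736]
step 8 (PUSH 85): [2, 20736, 85]
step 9 (PUSH -13): [2, 20736, 85, -13]
step 10 (MUL): [2, 20736, -1105]

[2, 20736, -1105]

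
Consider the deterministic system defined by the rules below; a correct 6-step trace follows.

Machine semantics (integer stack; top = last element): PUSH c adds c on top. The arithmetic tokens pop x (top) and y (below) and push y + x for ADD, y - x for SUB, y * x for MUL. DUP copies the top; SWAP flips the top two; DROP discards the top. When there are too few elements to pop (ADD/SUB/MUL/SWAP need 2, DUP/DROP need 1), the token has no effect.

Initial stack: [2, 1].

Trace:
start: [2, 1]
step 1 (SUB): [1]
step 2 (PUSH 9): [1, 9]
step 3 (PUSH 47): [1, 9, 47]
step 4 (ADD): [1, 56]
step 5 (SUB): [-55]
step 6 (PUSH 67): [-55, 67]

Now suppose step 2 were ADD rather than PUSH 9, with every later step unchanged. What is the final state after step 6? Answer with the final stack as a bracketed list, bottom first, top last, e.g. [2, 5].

(re-executing from step 2 with the substitution; state before step 2: [1])
step 2 (ADD): [1]
step 3 (PUSH 47): [1, 47]
step 4 (ADD): [48]
step 5 (SUB): [48]
step 6 (PUSH 67): [48, 67]

[48, 67]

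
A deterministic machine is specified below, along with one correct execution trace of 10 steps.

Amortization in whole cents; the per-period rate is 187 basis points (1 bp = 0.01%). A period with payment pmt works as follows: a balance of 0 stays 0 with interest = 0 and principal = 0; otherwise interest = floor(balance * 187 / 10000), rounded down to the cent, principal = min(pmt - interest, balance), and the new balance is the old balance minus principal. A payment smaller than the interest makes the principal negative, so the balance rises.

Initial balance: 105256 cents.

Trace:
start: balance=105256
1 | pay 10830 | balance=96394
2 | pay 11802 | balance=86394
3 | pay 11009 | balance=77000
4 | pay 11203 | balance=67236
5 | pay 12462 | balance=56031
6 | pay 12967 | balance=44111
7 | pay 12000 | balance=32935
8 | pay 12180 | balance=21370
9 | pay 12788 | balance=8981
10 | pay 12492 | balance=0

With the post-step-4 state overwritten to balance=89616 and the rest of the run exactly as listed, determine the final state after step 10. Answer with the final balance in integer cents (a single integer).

state after step 4 := balance=89616
5 | pay 12462 | balance=78829
6 | pay 12967 | balance=67336
7 | pay 12000 | balance=56595
8 | pay 12180 | balance=45473
9 | pay 12788 | balance=33535
10 | pay 12492 | balance=21670

21670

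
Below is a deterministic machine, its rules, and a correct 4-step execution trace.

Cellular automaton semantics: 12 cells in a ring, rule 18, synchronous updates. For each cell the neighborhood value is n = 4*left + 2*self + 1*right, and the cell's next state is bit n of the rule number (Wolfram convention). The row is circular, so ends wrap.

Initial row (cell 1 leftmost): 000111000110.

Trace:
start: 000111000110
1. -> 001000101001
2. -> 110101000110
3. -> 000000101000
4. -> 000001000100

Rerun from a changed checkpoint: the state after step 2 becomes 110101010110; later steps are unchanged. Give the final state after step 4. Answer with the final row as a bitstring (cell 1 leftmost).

000000000000

state after step 2 := 110101010110
3. -> 000000000000
4. -> 000000000000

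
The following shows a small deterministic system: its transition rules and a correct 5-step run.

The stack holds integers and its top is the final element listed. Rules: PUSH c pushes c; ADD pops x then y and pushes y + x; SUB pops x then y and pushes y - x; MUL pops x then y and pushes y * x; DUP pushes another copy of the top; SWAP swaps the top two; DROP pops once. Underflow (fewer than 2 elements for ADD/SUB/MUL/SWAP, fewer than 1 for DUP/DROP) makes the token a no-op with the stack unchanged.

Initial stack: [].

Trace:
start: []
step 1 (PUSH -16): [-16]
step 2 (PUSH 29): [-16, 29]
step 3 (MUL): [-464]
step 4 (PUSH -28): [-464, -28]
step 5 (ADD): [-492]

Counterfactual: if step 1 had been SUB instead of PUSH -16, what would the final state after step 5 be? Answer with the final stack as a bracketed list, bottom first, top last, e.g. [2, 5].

(re-executing from step 1 with the substitution; state before step 1: [])
step 1 (SUB): []
step 2 (PUSH 29): [29]
step 3 (MUL): [29]
step 4 (PUSH -28): [29, -28]
step 5 (ADD): [1]

[1]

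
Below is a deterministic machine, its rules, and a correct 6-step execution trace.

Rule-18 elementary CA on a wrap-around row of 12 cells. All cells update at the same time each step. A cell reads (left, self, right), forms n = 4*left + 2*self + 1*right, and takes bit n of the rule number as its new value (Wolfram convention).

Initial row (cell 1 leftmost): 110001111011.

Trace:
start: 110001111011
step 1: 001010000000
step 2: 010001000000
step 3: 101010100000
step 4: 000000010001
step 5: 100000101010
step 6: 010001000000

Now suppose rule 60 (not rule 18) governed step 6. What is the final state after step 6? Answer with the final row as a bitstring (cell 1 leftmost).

(re-executing step 6 under rule 60; state before step 6: 100000101010)
step 6: 110000111111

110000111111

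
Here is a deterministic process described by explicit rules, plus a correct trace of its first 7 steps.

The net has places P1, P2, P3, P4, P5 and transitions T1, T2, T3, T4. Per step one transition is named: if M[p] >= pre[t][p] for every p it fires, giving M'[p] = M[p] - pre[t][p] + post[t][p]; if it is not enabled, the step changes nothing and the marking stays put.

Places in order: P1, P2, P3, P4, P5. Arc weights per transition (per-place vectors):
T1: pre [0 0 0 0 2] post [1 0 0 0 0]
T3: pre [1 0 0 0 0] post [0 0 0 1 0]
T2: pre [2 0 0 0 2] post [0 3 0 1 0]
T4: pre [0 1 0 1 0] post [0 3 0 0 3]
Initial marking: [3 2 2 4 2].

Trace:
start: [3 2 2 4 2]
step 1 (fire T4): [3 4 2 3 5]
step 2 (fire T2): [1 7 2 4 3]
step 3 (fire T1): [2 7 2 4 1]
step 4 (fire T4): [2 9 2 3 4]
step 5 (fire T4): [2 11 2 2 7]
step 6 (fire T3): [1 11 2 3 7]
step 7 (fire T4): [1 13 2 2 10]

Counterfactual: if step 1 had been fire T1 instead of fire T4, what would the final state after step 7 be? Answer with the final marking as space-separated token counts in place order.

3 8 2 2 9

(re-executing from step 1 with the substitution; state before step 1: [3 2 2 4 2])
step 1 (fire T1): [4 2 2 4 0]
step 2 (fire T2): [4 2 2 4 0]
step 3 (fire T1): [4 2 2 4 0]
step 4 (fire T4): [4 4 2 3 3]
step 5 (fire T4): [4 6 2 2 6]
step 6 (fire T3): [3 6 2 3 6]
step 7 (fire T4): [3 8 2 2 9]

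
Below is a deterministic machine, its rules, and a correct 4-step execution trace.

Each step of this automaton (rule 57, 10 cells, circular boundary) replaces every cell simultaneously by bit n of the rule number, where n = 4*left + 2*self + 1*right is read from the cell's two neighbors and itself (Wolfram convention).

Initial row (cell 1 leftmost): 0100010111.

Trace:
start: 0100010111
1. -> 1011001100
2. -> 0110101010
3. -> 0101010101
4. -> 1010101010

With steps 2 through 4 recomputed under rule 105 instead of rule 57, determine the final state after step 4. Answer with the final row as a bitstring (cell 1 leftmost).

(re-executing steps 2..4 under rule 105; state before step 2: 1011001100)
2. -> 0111001100
3. -> 0101001101
4. -> 1010001110

1010001110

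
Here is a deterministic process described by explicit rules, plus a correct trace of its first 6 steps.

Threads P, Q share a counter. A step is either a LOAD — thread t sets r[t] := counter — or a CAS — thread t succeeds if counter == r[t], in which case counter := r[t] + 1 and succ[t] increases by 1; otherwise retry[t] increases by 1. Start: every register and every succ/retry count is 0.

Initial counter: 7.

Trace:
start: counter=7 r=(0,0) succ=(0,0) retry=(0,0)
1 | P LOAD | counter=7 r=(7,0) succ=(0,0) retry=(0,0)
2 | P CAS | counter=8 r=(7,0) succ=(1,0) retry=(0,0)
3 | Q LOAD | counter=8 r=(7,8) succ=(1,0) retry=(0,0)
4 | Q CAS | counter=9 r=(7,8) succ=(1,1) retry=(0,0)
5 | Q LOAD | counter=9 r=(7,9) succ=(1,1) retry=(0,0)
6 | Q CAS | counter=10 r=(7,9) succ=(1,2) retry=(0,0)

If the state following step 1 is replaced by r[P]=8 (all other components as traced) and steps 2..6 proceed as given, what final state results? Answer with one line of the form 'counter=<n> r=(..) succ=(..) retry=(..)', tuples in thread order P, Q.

counter=9 r=(8,8) succ=(0,2) retry=(1,0)

state after step 1 := counter=7 r=(8,0) succ=(0,0) retry=(0,0)
2 | P CAS | counter=7 r=(8,0) succ=(0,0) retry=(1,0)
3 | Q LOAD | counter=7 r=(8,7) succ=(0,0) retry=(1,0)
4 | Q CAS | counter=8 r=(8,7) succ=(0,1) retry=(1,0)
5 | Q LOAD | counter=8 r=(8,8) succ=(0,1) retry=(1,0)
6 | Q CAS | counter=9 r=(8,8) succ=(0,2) retry=(1,0)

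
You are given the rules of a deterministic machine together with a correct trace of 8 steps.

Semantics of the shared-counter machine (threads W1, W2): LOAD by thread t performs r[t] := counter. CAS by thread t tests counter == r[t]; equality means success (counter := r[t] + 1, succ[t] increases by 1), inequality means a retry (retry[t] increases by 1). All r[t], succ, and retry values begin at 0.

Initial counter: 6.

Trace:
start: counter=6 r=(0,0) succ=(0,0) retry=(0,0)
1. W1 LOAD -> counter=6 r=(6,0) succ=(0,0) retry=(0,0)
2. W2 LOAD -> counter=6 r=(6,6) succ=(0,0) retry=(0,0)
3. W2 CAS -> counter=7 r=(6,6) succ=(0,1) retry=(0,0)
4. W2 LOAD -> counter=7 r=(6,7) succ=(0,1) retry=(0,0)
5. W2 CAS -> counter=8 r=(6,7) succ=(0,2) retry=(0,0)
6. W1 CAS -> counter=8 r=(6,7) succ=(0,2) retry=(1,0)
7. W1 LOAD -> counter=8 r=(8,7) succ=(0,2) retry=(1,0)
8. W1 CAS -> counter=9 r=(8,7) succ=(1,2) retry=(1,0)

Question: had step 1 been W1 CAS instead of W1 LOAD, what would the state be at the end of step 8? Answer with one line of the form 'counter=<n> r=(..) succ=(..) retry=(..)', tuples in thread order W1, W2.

counter=9 r=(8,7) succ=(1,2) retry=(2,0)

(re-executing from step 1 with the substitution; state before step 1: counter=6 r=(0,0) succ=(0,0) retry=(0,0))
1. W1 CAS -> counter=6 r=(0,0) succ=(0,0) retry=(1,0)
2. W2 LOAD -> counter=6 r=(0,6) succ=(0,0) retry=(1,0)
3. W2 CAS -> counter=7 r=(0,6) succ=(0,1) retry=(1,0)
4. W2 LOAD -> counter=7 r=(0,7) succ=(0,1) retry=(1,0)
5. W2 CAS -> counter=8 r=(0,7) succ=(0,2) retry=(1,0)
6. W1 CAS -> counter=8 r=(0,7) succ=(0,2) retry=(2,0)
7. W1 LOAD -> counter=8 r=(8,7) succ=(0,2) retry=(2,0)
8. W1 CAS -> counter=9 r=(8,7) succ=(1,2) retry=(2,0)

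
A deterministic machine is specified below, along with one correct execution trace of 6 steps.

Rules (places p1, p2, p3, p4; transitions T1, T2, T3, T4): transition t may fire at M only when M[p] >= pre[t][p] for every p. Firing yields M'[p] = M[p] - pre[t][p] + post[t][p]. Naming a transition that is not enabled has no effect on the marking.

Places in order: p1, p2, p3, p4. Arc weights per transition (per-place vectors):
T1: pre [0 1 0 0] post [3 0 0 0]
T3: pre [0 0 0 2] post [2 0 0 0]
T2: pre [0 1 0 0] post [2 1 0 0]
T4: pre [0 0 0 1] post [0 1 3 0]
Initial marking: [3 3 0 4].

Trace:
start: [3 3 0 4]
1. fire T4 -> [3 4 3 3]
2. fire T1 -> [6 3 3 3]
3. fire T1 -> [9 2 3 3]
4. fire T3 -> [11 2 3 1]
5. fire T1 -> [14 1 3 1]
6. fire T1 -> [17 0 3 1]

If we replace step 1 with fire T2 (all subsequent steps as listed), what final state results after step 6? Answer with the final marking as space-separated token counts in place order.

(re-executing from step 1 with the substitution; state before step 1: [3 3 0 4])
1. fire T2 -> [5 3 0 4]
2. fire T1 -> [8 2 0 4]
3. fire T1 -> [11 1 0 4]
4. fire T3 -> [13 1 0 2]
5. fire T1 -> [16 0 0 2]
6. fire T1 -> [16 0 0 2]

16 0 0 2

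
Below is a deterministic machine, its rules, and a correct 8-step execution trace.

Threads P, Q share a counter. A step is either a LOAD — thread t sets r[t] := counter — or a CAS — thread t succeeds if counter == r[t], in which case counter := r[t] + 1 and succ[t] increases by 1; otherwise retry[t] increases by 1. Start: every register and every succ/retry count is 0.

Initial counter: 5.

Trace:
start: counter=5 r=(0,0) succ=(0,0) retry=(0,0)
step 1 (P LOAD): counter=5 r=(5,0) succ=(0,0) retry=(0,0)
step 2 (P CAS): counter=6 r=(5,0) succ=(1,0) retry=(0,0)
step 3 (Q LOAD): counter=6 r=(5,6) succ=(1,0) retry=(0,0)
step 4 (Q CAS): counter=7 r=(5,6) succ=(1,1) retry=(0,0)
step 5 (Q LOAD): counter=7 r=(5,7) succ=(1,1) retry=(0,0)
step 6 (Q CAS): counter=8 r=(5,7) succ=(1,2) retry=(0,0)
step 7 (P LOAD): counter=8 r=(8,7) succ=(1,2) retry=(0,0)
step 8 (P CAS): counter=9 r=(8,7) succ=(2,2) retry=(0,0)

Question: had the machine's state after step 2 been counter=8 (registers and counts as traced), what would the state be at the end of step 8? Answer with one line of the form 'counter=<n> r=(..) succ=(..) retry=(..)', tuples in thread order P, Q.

state after step 2 := counter=8 r=(5,0) succ=(1,0) retry=(0,0)
step 3 (Q LOAD): counter=8 r=(5,8) succ=(1,0) retry=(0,0)
step 4 (Q CAS): counter=9 r=(5,8) succ=(1,1) retry=(0,0)
step 5 (Q LOAD): counter=9 r=(5,9) succ=(1,1) retry=(0,0)
step 6 (Q CAS): counter=10 r=(5,9) succ=(1,2) retry=(0,0)
step 7 (P LOAD): counter=10 r=(10,9) succ=(1,2) retry=(0,0)
step 8 (P CAS): counter=11 r=(10,9) succ=(2,2) retry=(0,0)

counter=11 r=(10,9) succ=(2,2) retry=(0,0)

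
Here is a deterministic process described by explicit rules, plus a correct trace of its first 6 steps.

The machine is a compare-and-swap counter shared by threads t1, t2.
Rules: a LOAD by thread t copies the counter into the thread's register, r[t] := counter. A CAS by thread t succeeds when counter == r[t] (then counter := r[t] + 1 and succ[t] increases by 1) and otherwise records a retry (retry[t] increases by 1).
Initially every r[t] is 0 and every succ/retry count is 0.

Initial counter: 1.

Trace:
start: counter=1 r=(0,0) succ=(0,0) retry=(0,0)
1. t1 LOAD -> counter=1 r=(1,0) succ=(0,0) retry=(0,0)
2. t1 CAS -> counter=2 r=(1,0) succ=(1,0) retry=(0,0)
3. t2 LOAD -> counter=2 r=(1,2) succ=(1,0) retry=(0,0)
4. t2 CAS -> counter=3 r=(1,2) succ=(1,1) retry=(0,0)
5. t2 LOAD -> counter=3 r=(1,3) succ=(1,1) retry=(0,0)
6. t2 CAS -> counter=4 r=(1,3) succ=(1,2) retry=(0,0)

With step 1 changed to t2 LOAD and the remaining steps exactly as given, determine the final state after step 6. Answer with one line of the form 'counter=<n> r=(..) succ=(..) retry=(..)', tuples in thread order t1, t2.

(re-executing from step 1 with the substitution; state before step 1: counter=1 r=(0,0) succ=(0,0) retry=(0,0))
1. t2 LOAD -> counter=1 r=(0,1) succ=(0,0) retry=(0,0)
2. t1 CAS -> counter=1 r=(0,1) succ=(0,0) retry=(1,0)
3. t2 LOAD -> counter=1 r=(0,1) succ=(0,0) retry=(1,0)
4. t2 CAS -> counter=2 r=(0,1) succ=(0,1) retry=(1,0)
5. t2 LOAD -> counter=2 r=(0,2) succ=(0,1) retry=(1,0)
6. t2 CAS -> counter=3 r=(0,2) succ=(0,2) retry=(1,0)

counter=3 r=(0,2) succ=(0,2) retry=(1,0)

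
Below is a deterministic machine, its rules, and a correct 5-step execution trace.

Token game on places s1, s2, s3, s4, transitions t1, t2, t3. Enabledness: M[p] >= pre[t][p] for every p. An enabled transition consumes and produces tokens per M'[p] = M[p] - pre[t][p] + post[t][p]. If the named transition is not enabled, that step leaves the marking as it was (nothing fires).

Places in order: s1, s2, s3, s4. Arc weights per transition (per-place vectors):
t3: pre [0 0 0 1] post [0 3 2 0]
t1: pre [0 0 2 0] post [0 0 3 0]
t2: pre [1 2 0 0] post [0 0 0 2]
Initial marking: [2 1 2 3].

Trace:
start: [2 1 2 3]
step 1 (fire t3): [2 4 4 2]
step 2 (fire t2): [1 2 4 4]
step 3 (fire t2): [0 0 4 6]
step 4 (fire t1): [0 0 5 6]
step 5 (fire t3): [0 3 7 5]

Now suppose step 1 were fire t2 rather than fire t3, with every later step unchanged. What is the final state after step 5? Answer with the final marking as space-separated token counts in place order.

2 4 5 2

(re-executing from step 1 with the substitution; state before step 1: [2 1 2 3])
step 1 (fire t2): [2 1 2 3]
step 2 (fire t2): [2 1 2 3]
step 3 (fire t2): [2 1 2 3]
step 4 (fire t1): [2 1 3 3]
step 5 (fire t3): [2 4 5 2]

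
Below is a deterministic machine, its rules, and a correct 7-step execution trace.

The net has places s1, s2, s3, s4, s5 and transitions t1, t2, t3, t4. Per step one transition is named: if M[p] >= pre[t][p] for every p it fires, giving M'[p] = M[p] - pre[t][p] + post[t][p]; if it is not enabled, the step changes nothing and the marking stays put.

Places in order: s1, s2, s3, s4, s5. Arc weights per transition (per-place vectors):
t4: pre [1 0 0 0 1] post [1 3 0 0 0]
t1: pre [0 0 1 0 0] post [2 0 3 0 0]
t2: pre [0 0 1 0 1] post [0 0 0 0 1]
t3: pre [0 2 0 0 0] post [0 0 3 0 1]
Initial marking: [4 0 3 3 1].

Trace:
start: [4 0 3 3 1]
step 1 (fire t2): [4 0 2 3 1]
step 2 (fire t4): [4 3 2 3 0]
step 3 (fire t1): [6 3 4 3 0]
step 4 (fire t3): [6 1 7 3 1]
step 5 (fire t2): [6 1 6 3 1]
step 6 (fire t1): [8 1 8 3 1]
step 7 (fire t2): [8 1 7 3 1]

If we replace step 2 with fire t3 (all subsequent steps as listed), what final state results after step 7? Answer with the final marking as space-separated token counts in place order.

(re-executing from step 2 with the substitution; state before step 2: [4 0 2 3 1])
step 2 (fire t3): [4 0 2 3 1]
step 3 (fire t1): [6 0 4 3 1]
step 4 (fire t3): [6 0 4 3 1]
step 5 (fire t2): [6 0 3 3 1]
step 6 (fire t1): [8 0 5 3 1]
step 7 (fire t2): [8 0 4 3 1]

8 0 4 3 1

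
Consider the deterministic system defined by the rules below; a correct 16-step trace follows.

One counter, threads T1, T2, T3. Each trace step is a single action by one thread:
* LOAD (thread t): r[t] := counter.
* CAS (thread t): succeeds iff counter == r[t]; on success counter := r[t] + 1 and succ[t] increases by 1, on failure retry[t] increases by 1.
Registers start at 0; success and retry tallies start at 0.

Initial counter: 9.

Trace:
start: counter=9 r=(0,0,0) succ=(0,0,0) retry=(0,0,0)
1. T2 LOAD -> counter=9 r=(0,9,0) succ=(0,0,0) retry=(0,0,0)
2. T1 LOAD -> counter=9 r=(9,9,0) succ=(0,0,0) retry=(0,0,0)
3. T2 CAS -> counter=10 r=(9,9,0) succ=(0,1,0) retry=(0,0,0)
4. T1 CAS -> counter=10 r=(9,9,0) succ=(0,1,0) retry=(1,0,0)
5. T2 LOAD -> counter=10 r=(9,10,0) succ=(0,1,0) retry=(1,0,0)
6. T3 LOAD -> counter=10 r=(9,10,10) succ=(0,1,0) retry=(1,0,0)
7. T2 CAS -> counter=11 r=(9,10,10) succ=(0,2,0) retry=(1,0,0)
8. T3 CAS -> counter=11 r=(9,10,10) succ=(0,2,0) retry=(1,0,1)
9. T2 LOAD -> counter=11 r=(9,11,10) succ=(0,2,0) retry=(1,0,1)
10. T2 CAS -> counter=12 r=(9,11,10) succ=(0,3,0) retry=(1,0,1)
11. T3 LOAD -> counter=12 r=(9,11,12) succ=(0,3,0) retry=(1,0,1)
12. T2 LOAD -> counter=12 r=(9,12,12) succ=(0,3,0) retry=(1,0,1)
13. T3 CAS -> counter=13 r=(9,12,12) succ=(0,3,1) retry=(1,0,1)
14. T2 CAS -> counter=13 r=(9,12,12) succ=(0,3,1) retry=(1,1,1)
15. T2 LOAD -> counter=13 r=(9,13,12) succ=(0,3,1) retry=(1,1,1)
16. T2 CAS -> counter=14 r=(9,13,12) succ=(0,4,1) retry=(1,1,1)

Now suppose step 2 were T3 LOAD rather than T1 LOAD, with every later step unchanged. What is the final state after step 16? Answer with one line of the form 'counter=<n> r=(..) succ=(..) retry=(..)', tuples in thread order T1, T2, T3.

(re-executing from step 2 with the substitution; state before step 2: counter=9 r=(0,9,0) succ=(0,0,0) retry=(0,0,0))
2. T3 LOAD -> counter=9 r=(0,9,9) succ=(0,0,0) retry=(0,0,0)
3. T2 CAS -> counter=10 r=(0,9,9) succ=(0,1,0) retry=(0,0,0)
4. T1 CAS -> counter=10 r=(0,9,9) succ=(0,1,0) retry=(1,0,0)
5. T2 LOAD -> counter=10 r=(0,10,9) succ=(0,1,0) retry=(1,0,0)
6. T3 LOAD -> counter=10 r=(0,10,10) succ=(0,1,0) retry=(1,0,0)
7. T2 CAS -> counter=11 r=(0,10,10) succ=(0,2,0) retry=(1,0,0)
8. T3 CAS -> counter=11 r=(0,10,10) succ=(0,2,0) retry=(1,0,1)
9. T2 LOAD -> counter=11 r=(0,11,10) succ=(0,2,0) retry=(1,0,1)
10. T2 CAS -> counter=12 r=(0,11,10) succ=(0,3,0) retry=(1,0,1)
11. T3 LOAD -> counter=12 r=(0,11,12) succ=(0,3,0) retry=(1,0,1)
12. T2 LOAD -> counter=12 r=(0,12,12) succ=(0,3,0) retry=(1,0,1)
13. T3 CAS -> counter=13 r=(0,12,12) succ=(0,3,1) retry=(1,0,1)
14. T2 CAS -> counter=13 r=(0,12,12) succ=(0,3,1) retry=(1,1,1)
15. T2 LOAD -> counter=13 r=(0,13,12) succ=(0,3,1) retry=(1,1,1)
16. T2 CAS -> counter=14 r=(0,13,12) succ=(0,4,1) retry=(1,1,1)

counter=14 r=(0,13,12) succ=(0,4,1) retry=(1,1,1)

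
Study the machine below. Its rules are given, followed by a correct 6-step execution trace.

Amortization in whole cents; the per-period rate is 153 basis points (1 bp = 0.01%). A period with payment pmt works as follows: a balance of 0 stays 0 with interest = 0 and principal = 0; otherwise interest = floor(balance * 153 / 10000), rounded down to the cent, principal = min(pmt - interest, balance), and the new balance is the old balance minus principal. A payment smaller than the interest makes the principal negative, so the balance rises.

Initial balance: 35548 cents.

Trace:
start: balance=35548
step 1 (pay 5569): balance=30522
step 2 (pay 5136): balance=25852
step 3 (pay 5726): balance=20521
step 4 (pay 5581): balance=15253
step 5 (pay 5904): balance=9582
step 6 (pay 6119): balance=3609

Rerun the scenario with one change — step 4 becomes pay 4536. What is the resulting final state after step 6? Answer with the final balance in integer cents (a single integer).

(re-executing from step 4 with the substitution; state before step 4: balance=20521)
step 4 (pay 4536): balance=16298
step 5 (pay 5904): balance=10643
step 6 (pay 6119): balance=4686

4686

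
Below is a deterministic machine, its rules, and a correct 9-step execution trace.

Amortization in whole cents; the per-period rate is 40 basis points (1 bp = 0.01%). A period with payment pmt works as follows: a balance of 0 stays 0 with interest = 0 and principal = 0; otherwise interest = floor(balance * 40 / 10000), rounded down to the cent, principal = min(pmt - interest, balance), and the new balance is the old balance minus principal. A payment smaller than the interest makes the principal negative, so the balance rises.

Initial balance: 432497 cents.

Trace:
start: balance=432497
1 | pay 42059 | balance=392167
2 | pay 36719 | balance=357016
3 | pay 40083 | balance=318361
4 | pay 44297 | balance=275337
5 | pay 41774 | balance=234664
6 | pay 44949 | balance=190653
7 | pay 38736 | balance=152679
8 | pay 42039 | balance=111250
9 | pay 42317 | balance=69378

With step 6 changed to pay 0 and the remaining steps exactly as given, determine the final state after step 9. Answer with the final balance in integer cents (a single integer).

(re-executing from step 6 with the substitution; state before step 6: balance=234664)
6 | pay 0 | balance=235602
7 | pay 38736 | balance=197808
8 | pay 42039 | balance=156560
9 | pay 42317 | balance=114869

114869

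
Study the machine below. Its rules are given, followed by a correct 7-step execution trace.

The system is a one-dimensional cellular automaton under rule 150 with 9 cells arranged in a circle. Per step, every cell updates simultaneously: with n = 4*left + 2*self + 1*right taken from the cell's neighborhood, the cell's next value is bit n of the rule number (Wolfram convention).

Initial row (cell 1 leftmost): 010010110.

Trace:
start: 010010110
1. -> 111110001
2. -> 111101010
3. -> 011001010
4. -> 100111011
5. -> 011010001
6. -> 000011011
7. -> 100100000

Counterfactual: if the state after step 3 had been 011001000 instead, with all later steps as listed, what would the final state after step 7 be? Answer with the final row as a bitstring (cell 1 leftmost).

101000010

state after step 3 := 011001000
4. -> 100111100
5. -> 111011011
6. -> 110000001
7. -> 101000010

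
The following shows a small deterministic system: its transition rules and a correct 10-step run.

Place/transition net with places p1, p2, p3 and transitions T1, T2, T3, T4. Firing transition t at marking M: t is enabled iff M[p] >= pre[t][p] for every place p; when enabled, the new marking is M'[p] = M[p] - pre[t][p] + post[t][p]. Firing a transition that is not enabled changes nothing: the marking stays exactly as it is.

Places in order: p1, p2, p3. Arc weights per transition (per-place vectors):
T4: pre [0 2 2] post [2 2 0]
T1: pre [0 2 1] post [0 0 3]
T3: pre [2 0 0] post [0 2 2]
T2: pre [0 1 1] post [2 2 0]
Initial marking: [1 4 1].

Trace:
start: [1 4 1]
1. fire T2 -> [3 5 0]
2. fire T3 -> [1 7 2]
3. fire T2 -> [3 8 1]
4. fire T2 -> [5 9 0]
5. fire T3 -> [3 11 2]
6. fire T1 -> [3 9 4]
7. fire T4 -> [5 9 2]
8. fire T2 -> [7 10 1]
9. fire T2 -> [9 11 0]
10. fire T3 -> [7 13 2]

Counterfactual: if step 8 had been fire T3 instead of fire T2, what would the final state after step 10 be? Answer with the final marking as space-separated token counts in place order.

(re-executing from step 8 with the substitution; state before step 8: [5 9 2])
8. fire T3 -> [3 11 4]
9. fire T2 -> [5 12 3]
10. fire T3 -> [3 14 5]

3 14 5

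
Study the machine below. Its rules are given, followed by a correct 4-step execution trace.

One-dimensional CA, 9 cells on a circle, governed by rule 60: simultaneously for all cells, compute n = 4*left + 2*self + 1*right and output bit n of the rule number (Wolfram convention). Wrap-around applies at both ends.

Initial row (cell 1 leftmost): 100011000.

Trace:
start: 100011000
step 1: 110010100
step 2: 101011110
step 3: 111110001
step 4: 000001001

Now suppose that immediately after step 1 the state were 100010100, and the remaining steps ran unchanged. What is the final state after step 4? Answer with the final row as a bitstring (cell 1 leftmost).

state after step 1 := 100010100
step 2: 110011110
step 3: 101010001
step 4: 011111001

011111001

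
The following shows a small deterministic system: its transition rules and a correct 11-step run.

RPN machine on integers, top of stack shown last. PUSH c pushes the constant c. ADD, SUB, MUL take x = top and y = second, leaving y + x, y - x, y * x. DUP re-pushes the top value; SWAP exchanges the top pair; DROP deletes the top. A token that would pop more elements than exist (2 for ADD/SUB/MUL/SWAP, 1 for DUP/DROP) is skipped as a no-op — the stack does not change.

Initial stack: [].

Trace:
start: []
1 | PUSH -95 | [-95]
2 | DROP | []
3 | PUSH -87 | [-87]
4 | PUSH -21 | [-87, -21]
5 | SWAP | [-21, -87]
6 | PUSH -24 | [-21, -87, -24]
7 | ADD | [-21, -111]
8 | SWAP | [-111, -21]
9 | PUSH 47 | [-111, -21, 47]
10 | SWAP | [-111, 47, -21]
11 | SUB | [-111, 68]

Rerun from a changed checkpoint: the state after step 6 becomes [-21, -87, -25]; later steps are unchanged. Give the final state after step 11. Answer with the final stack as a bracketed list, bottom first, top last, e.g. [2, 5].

[-112, 68]

state after step 6 := [-21, -87, -25]
7 | ADD | [-21, -112]
8 | SWAP | [-112, -21]
9 | PUSH 47 | [-112, -21, 47]
10 | SWAP | [-112, 47, -21]
11 | SUB | [-112, 68]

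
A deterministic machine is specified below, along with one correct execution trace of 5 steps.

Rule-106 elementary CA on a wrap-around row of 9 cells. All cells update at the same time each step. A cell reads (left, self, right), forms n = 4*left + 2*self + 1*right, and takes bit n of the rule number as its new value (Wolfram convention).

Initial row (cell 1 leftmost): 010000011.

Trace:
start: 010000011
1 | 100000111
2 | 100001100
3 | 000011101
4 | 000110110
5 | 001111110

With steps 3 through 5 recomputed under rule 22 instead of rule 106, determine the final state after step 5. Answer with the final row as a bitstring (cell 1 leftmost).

010000010

(re-executing steps 3..5 under rule 22; state before step 3: 100001100)
3 | 110010011
4 | 001111100
5 | 010000010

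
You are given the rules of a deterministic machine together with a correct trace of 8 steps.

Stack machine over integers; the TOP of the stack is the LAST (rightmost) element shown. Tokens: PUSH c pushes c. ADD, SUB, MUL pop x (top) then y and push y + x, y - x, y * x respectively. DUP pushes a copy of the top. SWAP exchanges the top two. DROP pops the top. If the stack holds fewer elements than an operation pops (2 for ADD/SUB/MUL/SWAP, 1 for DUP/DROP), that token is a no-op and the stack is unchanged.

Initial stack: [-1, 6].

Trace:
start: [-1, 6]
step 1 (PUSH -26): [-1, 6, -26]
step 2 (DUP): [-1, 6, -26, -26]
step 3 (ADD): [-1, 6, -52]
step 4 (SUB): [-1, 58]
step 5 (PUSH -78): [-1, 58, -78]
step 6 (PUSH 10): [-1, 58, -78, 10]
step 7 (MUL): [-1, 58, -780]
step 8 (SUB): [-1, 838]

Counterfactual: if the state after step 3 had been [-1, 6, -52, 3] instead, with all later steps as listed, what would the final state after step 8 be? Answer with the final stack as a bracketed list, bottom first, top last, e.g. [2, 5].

[-1, 6, 725]

state after step 3 := [-1, 6, -52, 3]
step 4 (SUB): [-1, 6, -55]
step 5 (PUSH -78): [-1, 6, -55, -78]
step 6 (PUSH 10): [-1, 6, -55, -78, 10]
step 7 (MUL): [-1, 6, -55, -780]
step 8 (SUB): [-1, 6, 725]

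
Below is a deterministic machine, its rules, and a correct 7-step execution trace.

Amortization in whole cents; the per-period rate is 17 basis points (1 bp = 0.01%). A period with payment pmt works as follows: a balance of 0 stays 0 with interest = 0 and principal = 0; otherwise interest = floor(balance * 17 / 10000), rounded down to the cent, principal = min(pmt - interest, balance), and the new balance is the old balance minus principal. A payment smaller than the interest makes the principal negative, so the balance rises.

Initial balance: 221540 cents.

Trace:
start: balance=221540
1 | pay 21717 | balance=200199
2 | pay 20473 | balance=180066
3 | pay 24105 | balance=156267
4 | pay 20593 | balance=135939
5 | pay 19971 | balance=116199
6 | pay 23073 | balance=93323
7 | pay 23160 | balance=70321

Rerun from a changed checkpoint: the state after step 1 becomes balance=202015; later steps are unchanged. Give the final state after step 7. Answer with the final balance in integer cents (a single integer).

72155

state after step 1 := balance=202015
2 | pay 20473 | balance=181885
3 | pay 24105 | balance=158089
4 | pay 20593 | balance=137764
5 | pay 19971 | balance=118027
6 | pay 23073 | balance=95154
7 | pay 23160 | balance=72155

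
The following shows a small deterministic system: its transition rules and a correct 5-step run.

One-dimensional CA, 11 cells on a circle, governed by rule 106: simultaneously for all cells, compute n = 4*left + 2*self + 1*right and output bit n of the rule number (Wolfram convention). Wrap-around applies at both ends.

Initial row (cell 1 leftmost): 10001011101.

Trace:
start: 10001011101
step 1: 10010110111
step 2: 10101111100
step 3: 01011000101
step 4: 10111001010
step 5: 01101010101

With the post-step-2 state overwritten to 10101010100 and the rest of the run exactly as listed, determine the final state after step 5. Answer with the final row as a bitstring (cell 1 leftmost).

01010100101

state after step 2 := 10101010100
step 3: 01010101001
step 4: 10101010010
step 5: 01010100101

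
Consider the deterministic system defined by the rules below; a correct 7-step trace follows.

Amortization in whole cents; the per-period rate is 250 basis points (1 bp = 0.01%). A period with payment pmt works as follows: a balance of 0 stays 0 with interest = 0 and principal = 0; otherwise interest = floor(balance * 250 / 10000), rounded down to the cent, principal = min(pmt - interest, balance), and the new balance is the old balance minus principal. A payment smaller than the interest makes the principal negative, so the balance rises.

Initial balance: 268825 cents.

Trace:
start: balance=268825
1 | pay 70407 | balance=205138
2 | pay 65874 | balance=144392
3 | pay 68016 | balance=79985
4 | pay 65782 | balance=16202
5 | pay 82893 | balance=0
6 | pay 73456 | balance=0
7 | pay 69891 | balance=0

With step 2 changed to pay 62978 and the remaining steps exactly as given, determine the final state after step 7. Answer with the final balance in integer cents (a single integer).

0

(re-executing from step 2 with the substitution; state before step 2: balance=205138)
2 | pay 62978 | balance=147288
3 | pay 68016 | balance=82954
4 | pay 65782 | balance=19245
5 | pay 82893 | balance=0
6 | pay 73456 | balance=0
7 | pay 69891 | balance=0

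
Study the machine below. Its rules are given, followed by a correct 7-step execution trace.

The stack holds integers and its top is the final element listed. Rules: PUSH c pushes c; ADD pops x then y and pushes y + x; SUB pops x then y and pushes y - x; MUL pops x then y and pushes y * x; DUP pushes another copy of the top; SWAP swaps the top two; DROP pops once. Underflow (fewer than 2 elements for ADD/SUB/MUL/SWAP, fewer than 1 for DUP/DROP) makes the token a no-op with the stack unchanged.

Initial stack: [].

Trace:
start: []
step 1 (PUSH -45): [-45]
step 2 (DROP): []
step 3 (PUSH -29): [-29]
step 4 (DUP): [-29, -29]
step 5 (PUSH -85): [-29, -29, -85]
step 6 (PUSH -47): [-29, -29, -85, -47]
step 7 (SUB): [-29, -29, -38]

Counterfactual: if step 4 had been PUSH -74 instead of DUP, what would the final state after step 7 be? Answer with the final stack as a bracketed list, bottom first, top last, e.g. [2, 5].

[-29, -74, -38]

(re-executing from step 4 with the substitution; state before step 4: [-29])
step 4 (PUSH -74): [-29, -74]
step 5 (PUSH -85): [-29, -74, -85]
step 6 (PUSH -47): [-29, -74, -85, -47]
step 7 (SUB): [-29, -74, -38]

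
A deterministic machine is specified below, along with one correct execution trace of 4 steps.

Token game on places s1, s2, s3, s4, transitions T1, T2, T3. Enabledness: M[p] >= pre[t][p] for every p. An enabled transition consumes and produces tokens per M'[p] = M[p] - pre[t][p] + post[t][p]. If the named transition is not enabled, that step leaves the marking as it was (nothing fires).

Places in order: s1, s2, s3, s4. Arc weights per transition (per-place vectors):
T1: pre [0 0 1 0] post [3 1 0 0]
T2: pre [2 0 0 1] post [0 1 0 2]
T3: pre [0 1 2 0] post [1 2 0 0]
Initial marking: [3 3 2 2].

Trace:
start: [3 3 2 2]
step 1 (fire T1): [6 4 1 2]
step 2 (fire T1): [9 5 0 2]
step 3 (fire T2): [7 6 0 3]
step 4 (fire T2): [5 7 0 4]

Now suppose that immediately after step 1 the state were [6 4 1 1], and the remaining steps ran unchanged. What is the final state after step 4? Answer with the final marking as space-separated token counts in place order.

5 7 0 3

state after step 1 := [6 4 1 1]
step 2 (fire T1): [9 5 0 1]
step 3 (fire T2): [7 6 0 2]
step 4 (fire T2): [5 7 0 3]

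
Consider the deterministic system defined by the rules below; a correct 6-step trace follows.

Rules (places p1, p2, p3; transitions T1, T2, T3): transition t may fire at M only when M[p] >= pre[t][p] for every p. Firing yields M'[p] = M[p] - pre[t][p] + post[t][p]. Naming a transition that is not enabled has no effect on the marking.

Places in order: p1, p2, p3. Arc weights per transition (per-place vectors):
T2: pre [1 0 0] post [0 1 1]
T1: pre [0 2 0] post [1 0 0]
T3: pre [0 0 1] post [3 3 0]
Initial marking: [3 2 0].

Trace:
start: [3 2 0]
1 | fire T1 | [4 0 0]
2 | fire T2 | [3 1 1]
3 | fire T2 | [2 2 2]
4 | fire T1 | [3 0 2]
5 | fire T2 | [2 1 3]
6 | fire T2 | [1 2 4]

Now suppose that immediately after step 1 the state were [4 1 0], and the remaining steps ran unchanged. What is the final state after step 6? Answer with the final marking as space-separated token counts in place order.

1 3 4

state after step 1 := [4 1 0]
2 | fire T2 | [3 2 1]
3 | fire T2 | [2 3 2]
4 | fire T1 | [3 1 2]
5 | fire T2 | [2 2 3]
6 | fire T2 | [1 3 4]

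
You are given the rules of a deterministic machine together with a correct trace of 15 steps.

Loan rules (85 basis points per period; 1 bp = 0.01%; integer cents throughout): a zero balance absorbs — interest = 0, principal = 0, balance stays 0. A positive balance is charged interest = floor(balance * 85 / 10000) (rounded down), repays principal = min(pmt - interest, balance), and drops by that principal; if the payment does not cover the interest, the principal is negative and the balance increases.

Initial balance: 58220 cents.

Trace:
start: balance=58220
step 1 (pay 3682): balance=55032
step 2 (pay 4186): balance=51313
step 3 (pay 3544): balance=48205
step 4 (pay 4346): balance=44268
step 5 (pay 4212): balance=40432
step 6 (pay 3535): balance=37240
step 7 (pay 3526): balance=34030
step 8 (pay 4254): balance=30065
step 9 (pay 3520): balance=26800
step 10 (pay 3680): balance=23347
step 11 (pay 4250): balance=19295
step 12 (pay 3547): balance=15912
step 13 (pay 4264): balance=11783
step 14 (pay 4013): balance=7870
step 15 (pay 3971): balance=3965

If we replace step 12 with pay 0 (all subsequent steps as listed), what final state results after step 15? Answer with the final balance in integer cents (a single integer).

(re-executing from step 12 with the substitution; state before step 12: balance=19295)
step 12 (pay 0): balance=19459
step 13 (pay 4264): balance=15360
step 14 (pay 4013): balance=11477
step 15 (pay 3971): balance=7603

7603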